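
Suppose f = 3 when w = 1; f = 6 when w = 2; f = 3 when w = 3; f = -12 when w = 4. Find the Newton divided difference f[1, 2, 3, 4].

f[1,2] = (6 - 3) / (2 - 1) = 3
f[2,3] = (3 - 6) / (3 - 2) = -3
f[3,4] = (-12 - 3) / (4 - 3) = -15
f[1,2,3] = (-3 - 3) / (3 - 1) = -3
f[2,3,4] = (-15 - (-3)) / (4 - 2) = -6
f[1,2,3,4] = (-6 - (-3)) / (4 - 1) = -1

-1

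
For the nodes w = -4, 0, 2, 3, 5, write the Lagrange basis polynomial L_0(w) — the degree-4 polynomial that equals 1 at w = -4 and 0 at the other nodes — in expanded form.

L_0(w) = w(w - 2)(w - 3)(w - 5) / [(-4)·(-6)·(-7)·(-9)]
       = (w^4 - 10w^3 + 31w^2 - 30w) / (1512)

L_0(w) = (1/1512)w^4 - (5/756)w^3 + (31/1512)w^2 - (5/252)w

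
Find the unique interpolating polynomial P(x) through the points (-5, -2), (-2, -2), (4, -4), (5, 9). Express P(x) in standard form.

L_0(x) = (x + 2)(x - 4)(x - 5) / [-270] = -(1/270)x^3 + (7/270)x^2 - (1/135)x - 4/27
L_1(x) = (x + 5)(x - 4)(x - 5) / [126] = (1/126)x^3 - (2/63)x^2 - (25/126)x + 50/63
L_2(x) = (x + 5)(x + 2)(x - 5) / [-54] = -(1/54)x^3 - (1/27)x^2 + (25/54)x + 25/27
L_3(x) = (x + 5)(x + 2)(x - 4) / [70] = (1/70)x^3 + (3/70)x^2 - (9/35)x - 4/7
P(x) = (-2)·L_0 + (-2)·L_1 + (-4)·L_2 + 9·L_3
  (-2)·L_0(x) = (1/135)x^3 - (7/135)x^2 + (2/135)x + 8/27
  (-2)·L_1(x) = -(1/63)x^3 + (4/63)x^2 + (25/63)x - 100/63
  (-4)·L_2(x) = (2/27)x^3 + (4/27)x^2 - (50/27)x - 100/27
  9·L_3(x) = (9/70)x^3 + (27/70)x^2 - (81/35)x - 36/7
Adding term by term: (367/1890)x^3 + (1031/1890)x^2 - (3548/945)x - 1916/189

P(x) = (367/1890)x^3 + (1031/1890)x^2 - (3548/945)x - 1916/189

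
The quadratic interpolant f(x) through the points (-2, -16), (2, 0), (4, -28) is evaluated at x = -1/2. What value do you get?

Using Newton's divided-difference form:
f[-2,2] = (0 - (-16)) / (2 - (-2)) = 4
f[2,4] = (-28 - 0) / (4 - 2) = -14
f[-2,2,4] = (-14 - 4) / (4 - (-2)) = -3
f(-1/2) = -16 + 4·(3/2) + (-3)·(3/2)·(-5/2) = 5/4

5/4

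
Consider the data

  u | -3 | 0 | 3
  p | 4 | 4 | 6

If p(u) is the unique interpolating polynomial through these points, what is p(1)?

Evaluate each Lagrange basis at u = 1:
L_0(1) = (1)·(-2)/[(-3)·(-6)] = -1/9
L_1(1) = (4)·(-2)/[(3)·(-3)] = 8/9
L_2(1) = (4)·(1)/[(6)·(3)] = 2/9
Sum: 4·(-1/9) + 4·(8/9) + 6·(2/9) = 40/9

40/9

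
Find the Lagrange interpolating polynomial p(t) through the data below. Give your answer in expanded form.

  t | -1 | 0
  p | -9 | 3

p(t) = 12t + 3

L_0(t) = t / [-1] = -t
L_1(t) = (t + 1) / [1] = t + 1
p(t) = (-9)·L_0 + 3·L_1
  (-9)·L_0(t) = 9t
  3·L_1(t) = 3t + 3
Adding term by term: 12t + 3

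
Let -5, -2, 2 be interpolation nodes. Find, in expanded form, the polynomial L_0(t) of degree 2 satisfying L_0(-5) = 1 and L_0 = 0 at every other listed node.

L_0(t) = (t + 2)(t - 2) / [(-3)·(-7)]
       = (t^2 - 4) / (21)

L_0(t) = (1/21)t^2 - 4/21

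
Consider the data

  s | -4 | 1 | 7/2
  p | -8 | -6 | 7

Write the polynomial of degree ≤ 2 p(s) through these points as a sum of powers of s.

Build the Lagrange basis polynomials:
L_0(s) = (s - 1)(s - 7/2) / [75/2] = (2/75)s^2 - (3/25)s + 7/75
L_1(s) = (s + 4)(s - 7/2) / [-25/2] = -(2/25)s^2 - (1/25)s + 28/25
L_2(s) = (s + 4)(s - 1) / [75/4] = (4/75)s^2 + (4/25)s - 16/75
p(s) = (-8)·L_0 + (-6)·L_1 + 7·L_2
  (-8)·L_0(s) = -(16/75)s^2 + (24/25)s - 56/75
  (-6)·L_1(s) = (12/25)s^2 + (6/25)s - 168/25
  7·L_2(s) = (28/75)s^2 + (28/25)s - 112/75
Adding term by term: (16/25)s^2 + (58/25)s - 224/25

p(s) = (16/25)s^2 + (58/25)s - 224/25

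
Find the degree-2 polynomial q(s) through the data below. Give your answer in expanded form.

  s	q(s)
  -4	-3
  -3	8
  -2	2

q(s) = -(17/2)s^2 - (97/2)s - 61

Build the Lagrange basis polynomials:
L_0(s) = (s + 3)(s + 2) / [2] = (1/2)s^2 + (5/2)s + 3
L_1(s) = (s + 4)(s + 2) / [-1] = -s^2 - 6s - 8
L_2(s) = (s + 4)(s + 3) / [2] = (1/2)s^2 + (7/2)s + 6
q(s) = (-3)·L_0 + 8·L_1 + 2·L_2
  (-3)·L_0(s) = -(3/2)s^2 - (15/2)s - 9
  8·L_1(s) = -8s^2 - 48s - 64
  2·L_2(s) = s^2 + 7s + 12
Adding term by term: -(17/2)s^2 - (97/2)s - 61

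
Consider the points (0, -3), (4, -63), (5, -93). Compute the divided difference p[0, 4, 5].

-3

p[0,4] = (-63 - (-3)) / (4 - 0) = -15
p[4,5] = (-93 - (-63)) / (5 - 4) = -30
p[0,4,5] = (-30 - (-15)) / (5 - 0) = -3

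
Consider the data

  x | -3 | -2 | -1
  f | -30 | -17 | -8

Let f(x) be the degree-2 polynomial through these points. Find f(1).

-2

Using Newton's divided-difference form:
f[-3,-2] = (-17 - (-30)) / (-2 - (-3)) = 13
f[-2,-1] = (-8 - (-17)) / (-1 - (-2)) = 9
f[-3,-2,-1] = (9 - 13) / (-1 - (-3)) = -2
f(1) = -30 + 13·(4) + (-2)·(4)·(3) = -2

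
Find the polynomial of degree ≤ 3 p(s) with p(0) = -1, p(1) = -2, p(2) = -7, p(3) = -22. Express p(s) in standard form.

p(s) = -s^3 + s^2 - s - 1

Build the Lagrange basis polynomials:
L_0(s) = (s - 1)(s - 2)(s - 3) / [-6] = -(1/6)s^3 + s^2 - (11/6)s + 1
L_1(s) = s(s - 2)(s - 3) / [2] = (1/2)s^3 - (5/2)s^2 + 3s
L_2(s) = s(s - 1)(s - 3) / [-2] = -(1/2)s^3 + 2s^2 - (3/2)s
L_3(s) = s(s - 1)(s - 2) / [6] = (1/6)s^3 - (1/2)s^2 + (1/3)s
p(s) = (-1)·L_0 + (-2)·L_1 + (-7)·L_2 + (-22)·L_3
  (-1)·L_0(s) = (1/6)s^3 - s^2 + (11/6)s - 1
  (-2)·L_1(s) = -s^3 + 5s^2 - 6s
  (-7)·L_2(s) = (7/2)s^3 - 14s^2 + (21/2)s
  (-22)·L_3(s) = -(11/3)s^3 + 11s^2 - (22/3)s
Adding term by term: -s^3 + s^2 - s - 1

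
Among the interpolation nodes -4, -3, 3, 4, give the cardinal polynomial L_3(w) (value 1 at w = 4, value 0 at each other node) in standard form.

L_3(w) = (1/56)w^3 + (1/14)w^2 - (9/56)w - 9/14

L_3(w) = (w + 4)(w + 3)(w - 3) / [(8)·(7)·(1)]
       = (w^3 + 4w^2 - 9w - 36) / (56)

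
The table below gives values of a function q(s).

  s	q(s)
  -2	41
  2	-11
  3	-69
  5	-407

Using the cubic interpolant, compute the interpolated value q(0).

3

Using Newton's divided-difference form:
q[-2,2] = (-11 - 41) / (2 - (-2)) = -13
q[2,3] = (-69 - (-11)) / (3 - 2) = -58
q[3,5] = (-407 - (-69)) / (5 - 3) = -169
q[-2,2,3] = (-58 - (-13)) / (3 - (-2)) = -9
q[2,3,5] = (-169 - (-58)) / (5 - 2) = -37
q[-2,2,3,5] = (-37 - (-9)) / (5 - (-2)) = -4
q(0) = 41 + (-13)·(2) + (-9)·(2)·(-2) + (-4)·(2)·(-2)·(-3) = 3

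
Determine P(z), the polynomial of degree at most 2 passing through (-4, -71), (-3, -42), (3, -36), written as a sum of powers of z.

Newton's divided differences:
P[-4,-3] = (-42 - (-71)) / (-3 - (-4)) = 29
P[-3,3] = (-36 - (-42)) / (3 - (-3)) = 1
P[-4,-3,3] = (1 - 29) / (3 - (-4)) = -4
P(z) = -71 + 29·(z + 4) + (-4)·(z + 4)(z + 3)
Expanding: P(z) = -4z^2 + z - 3

P(z) = -4z^2 + z - 3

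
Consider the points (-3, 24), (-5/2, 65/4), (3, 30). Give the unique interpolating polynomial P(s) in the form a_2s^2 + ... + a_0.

L_0(s) = (s + 5/2)(s - 3) / [3] = (1/3)s^2 - (1/6)s - 5/2
L_1(s) = (s + 3)(s - 3) / [-11/4] = -(4/11)s^2 + 36/11
L_2(s) = (s + 3)(s + 5/2) / [33] = (1/33)s^2 + (1/6)s + 5/22
P(s) = 24·L_0 + (65/4)·L_1 + 30·L_2
  24·L_0(s) = 8s^2 - 4s - 60
  (65/4)·L_1(s) = -(65/11)s^2 + 585/11
  30·L_2(s) = (10/11)s^2 + 5s + 75/11
Adding term by term: 3s^2 + s

P(s) = 3s^2 + s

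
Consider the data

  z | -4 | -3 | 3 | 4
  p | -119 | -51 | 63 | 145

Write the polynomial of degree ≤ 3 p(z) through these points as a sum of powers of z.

Build the Lagrange basis polynomials:
L_0(z) = (z + 3)(z - 3)(z - 4) / [-56] = -(1/56)z^3 + (1/14)z^2 + (9/56)z - 9/14
L_1(z) = (z + 4)(z - 3)(z - 4) / [42] = (1/42)z^3 - (1/14)z^2 - (8/21)z + 8/7
L_2(z) = (z + 4)(z + 3)(z - 4) / [-42] = -(1/42)z^3 - (1/14)z^2 + (8/21)z + 8/7
L_3(z) = (z + 4)(z + 3)(z - 3) / [56] = (1/56)z^3 + (1/14)z^2 - (9/56)z - 9/14
p(z) = (-119)·L_0 + (-51)·L_1 + 63·L_2 + 145·L_3
  (-119)·L_0(z) = (17/8)z^3 - (17/2)z^2 - (153/8)z + 153/2
  (-51)·L_1(z) = -(17/14)z^3 + (51/14)z^2 + (136/7)z - 408/7
  63·L_2(z) = -(3/2)z^3 - (9/2)z^2 + 24z + 72
  145·L_3(z) = (145/56)z^3 + (145/14)z^2 - (1305/56)z - 1305/14
Adding term by term: 2z^3 + z^2 + z - 3

p(z) = 2z^3 + z^2 + z - 3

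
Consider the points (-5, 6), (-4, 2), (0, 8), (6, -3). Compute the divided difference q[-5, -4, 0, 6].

q[-5,-4] = (2 - 6) / (-4 - (-5)) = -4
q[-4,0] = (8 - 2) / (0 - (-4)) = 3/2
q[0,6] = (-3 - 8) / (6 - 0) = -11/6
q[-5,-4,0] = (3/2 - (-4)) / (0 - (-5)) = 11/10
q[-4,0,6] = (-11/6 - 3/2) / (6 - (-4)) = -1/3
q[-5,-4,0,6] = (-1/3 - 11/10) / (6 - (-5)) = -43/330

-43/330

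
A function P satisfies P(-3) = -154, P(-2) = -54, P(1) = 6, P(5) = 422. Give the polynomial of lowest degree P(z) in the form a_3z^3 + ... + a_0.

P(z) = 4z^3 - 4z^2 + 4z + 2

L_0(z) = (z + 2)(z - 1)(z - 5) / [-32] = -(1/32)z^3 + (1/8)z^2 + (7/32)z - 5/16
L_1(z) = (z + 3)(z - 1)(z - 5) / [21] = (1/21)z^3 - (1/7)z^2 - (13/21)z + 5/7
L_2(z) = (z + 3)(z + 2)(z - 5) / [-48] = -(1/48)z^3 + (19/48)z + 5/8
L_3(z) = (z + 3)(z + 2)(z - 1) / [224] = (1/224)z^3 + (1/56)z^2 + (1/224)z - 3/112
P(z) = (-154)·L_0 + (-54)·L_1 + 6·L_2 + 422·L_3
  (-154)·L_0(z) = (77/16)z^3 - (77/4)z^2 - (539/16)z + 385/8
  (-54)·L_1(z) = -(18/7)z^3 + (54/7)z^2 + (234/7)z - 270/7
  6·L_2(z) = -(1/8)z^3 + (19/8)z + 15/4
  422·L_3(z) = (211/112)z^3 + (211/28)z^2 + (211/112)z - 633/56
Adding term by term: 4z^3 - 4z^2 + 4z + 2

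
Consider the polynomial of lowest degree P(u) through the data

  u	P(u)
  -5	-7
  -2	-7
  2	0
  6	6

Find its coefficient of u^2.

L_0(u) = (u + 2)(u - 2)(u - 6) / [-231] = -(1/231)u^3 + (2/77)u^2 + (4/231)u - 8/77
L_1(u) = (u + 5)(u - 2)(u - 6) / [96] = (1/96)u^3 - (1/32)u^2 - (7/24)u + 5/8
L_2(u) = (u + 5)(u + 2)(u - 6) / [-112] = -(1/112)u^3 - (1/112)u^2 + (2/7)u + 15/28
L_3(u) = (u + 5)(u + 2)(u - 2) / [352] = (1/352)u^3 + (5/352)u^2 - (1/88)u - 5/88
P(u) = (-7)·L_0 + (-7)·L_1 + 0·L_2 + 6·L_3
Only the coefficient of u^2 is needed; take it from each L_i and combine:
(-7)·(2/77) + (-7)·(-1/32) + 0·(-1/112) + 6·(5/352) = 43/352

43/352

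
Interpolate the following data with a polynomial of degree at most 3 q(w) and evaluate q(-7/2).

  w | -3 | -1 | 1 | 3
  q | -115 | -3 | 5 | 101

-727/4

Evaluate each Lagrange basis at w = -7/2:
L_0(-7/2) = (-5/2)·(-9/2)·(-13/2)/[(-2)·(-4)·(-6)] = 195/128
L_1(-7/2) = (-1/2)·(-9/2)·(-13/2)/[(2)·(-2)·(-4)] = -117/128
L_2(-7/2) = (-1/2)·(-5/2)·(-13/2)/[(4)·(2)·(-2)] = 65/128
L_3(-7/2) = (-1/2)·(-5/2)·(-9/2)/[(6)·(4)·(2)] = -15/128
Sum: (-115)·(195/128) + (-3)·(-117/128) + 5·(65/128) + 101·(-15/128) = -727/4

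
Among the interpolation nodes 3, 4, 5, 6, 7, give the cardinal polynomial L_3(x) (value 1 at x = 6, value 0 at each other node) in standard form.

L_3(x) = (x - 3)(x - 4)(x - 5)(x - 7) / [(3)·(2)·(1)·(-1)]
       = (x^4 - 19x^3 + 131x^2 - 389x + 420) / (-6)

L_3(x) = -(1/6)x^4 + (19/6)x^3 - (131/6)x^2 + (389/6)x - 70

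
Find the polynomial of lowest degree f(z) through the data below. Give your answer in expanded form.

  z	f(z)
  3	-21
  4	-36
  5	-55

Newton's divided differences:
f[3,4] = (-36 - (-21)) / (4 - 3) = -15
f[4,5] = (-55 - (-36)) / (5 - 4) = -19
f[3,4,5] = (-19 - (-15)) / (5 - 3) = -2
f(z) = -21 + (-15)·(z - 3) + (-2)·(z - 3)(z - 4)
Expanding: f(z) = -2z^2 - z

f(z) = -2z^2 - z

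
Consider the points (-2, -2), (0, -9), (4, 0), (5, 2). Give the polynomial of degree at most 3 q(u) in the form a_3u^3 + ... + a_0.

Newton's divided differences:
q[-2,0] = (-9 - (-2)) / (0 - (-2)) = -7/2
q[0,4] = (0 - (-9)) / (4 - 0) = 9/4
q[4,5] = (2 - 0) / (5 - 4) = 2
q[-2,0,4] = (9/4 - (-7/2)) / (4 - (-2)) = 23/24
q[0,4,5] = (2 - 9/4) / (5 - 0) = -1/20
q[-2,0,4,5] = (-1/20 - 23/24) / (5 - (-2)) = -121/840
q(u) = -2 + (-7/2)·(u + 2) + (23/24)·(u + 2)u + (-121/840)·(u + 2)u(u - 4)
Expanding: q(u) = -(121/840)u^3 + (349/280)u^2 - (181/420)u - 9

q(u) = -(121/840)u^3 + (349/280)u^2 - (181/420)u - 9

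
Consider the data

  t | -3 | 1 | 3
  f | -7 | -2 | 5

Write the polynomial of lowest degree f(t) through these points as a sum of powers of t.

L_0(t) = (t - 1)(t - 3) / [24] = (1/24)t^2 - (1/6)t + 1/8
L_1(t) = (t + 3)(t - 3) / [-8] = -(1/8)t^2 + 9/8
L_2(t) = (t + 3)(t - 1) / [12] = (1/12)t^2 + (1/6)t - 1/4
f(t) = (-7)·L_0 + (-2)·L_1 + 5·L_2
  (-7)·L_0(t) = -(7/24)t^2 + (7/6)t - 7/8
  (-2)·L_1(t) = (1/4)t^2 - 9/4
  5·L_2(t) = (5/12)t^2 + (5/6)t - 5/4
Adding term by term: (3/8)t^2 + 2t - 35/8

f(t) = (3/8)t^2 + 2t - 35/8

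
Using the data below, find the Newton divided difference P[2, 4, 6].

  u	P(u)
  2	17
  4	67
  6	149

4

P[2,4] = (67 - 17) / (4 - 2) = 25
P[4,6] = (149 - 67) / (6 - 4) = 41
P[2,4,6] = (41 - 25) / (6 - 2) = 4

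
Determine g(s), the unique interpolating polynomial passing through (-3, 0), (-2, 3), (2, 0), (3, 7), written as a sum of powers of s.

g(s) = (23/60)s^3 + (2/5)s^2 - (137/60)s - 1/10

L_0(s) = (s + 2)(s - 2)(s - 3) / [-30] = -(1/30)s^3 + (1/10)s^2 + (2/15)s - 2/5
L_1(s) = (s + 3)(s - 2)(s - 3) / [20] = (1/20)s^3 - (1/10)s^2 - (9/20)s + 9/10
L_2(s) = (s + 3)(s + 2)(s - 3) / [-20] = -(1/20)s^3 - (1/10)s^2 + (9/20)s + 9/10
L_3(s) = (s + 3)(s + 2)(s - 2) / [30] = (1/30)s^3 + (1/10)s^2 - (2/15)s - 2/5
g(s) = 0·L_0 + 3·L_1 + 0·L_2 + 7·L_3
  0·L_0(s) = 0
  3·L_1(s) = (3/20)s^3 - (3/10)s^2 - (27/20)s + 27/10
  0·L_2(s) = 0
  7·L_3(s) = (7/30)s^3 + (7/10)s^2 - (14/15)s - 14/5
Adding term by term: (23/60)s^3 + (2/5)s^2 - (137/60)s - 1/10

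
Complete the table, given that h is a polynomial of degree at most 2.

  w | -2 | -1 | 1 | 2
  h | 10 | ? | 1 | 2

The 3 known values determine h uniquely (degree ≤ 2).
L_0(-1) = (-2)·(-3)/[(-3)·(-4)] = 1/2
L_1(-1) = (1)·(-3)/[(3)·(-1)] = 1
L_2(-1) = (1)·(-2)/[(4)·(1)] = -1/2
Sum: 10·(1/2) + 1·(1) + 2·(-1/2) = 5

5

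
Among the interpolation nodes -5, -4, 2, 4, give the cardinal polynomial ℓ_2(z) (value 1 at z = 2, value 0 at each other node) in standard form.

ℓ_2(z) = -(1/84)z^3 - (5/84)z^2 + (4/21)z + 20/21

ℓ_2(z) = (z + 5)(z + 4)(z - 4) / [(7)·(6)·(-2)]
       = (z^3 + 5z^2 - 16z - 80) / (-84)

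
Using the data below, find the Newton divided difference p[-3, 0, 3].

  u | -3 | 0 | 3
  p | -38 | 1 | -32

-4

p[-3,0] = (1 - (-38)) / (0 - (-3)) = 13
p[0,3] = (-32 - 1) / (3 - 0) = -11
p[-3,0,3] = (-11 - 13) / (3 - (-3)) = -4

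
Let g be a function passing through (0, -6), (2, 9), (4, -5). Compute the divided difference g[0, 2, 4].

g[0,2] = (9 - (-6)) / (2 - 0) = 15/2
g[2,4] = (-5 - 9) / (4 - 2) = -7
g[0,2,4] = (-7 - 15/2) / (4 - 0) = -29/8

-29/8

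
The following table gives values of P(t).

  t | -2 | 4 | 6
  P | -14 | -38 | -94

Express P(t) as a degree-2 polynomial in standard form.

Build the Lagrange basis polynomials:
L_0(t) = (t - 4)(t - 6) / [48] = (1/48)t^2 - (5/24)t + 1/2
L_1(t) = (t + 2)(t - 6) / [-12] = -(1/12)t^2 + (1/3)t + 1
L_2(t) = (t + 2)(t - 4) / [16] = (1/16)t^2 - (1/8)t - 1/2
P(t) = (-14)·L_0 + (-38)·L_1 + (-94)·L_2
  (-14)·L_0(t) = -(7/24)t^2 + (35/12)t - 7
  (-38)·L_1(t) = (19/6)t^2 - (38/3)t - 38
  (-94)·L_2(t) = -(47/8)t^2 + (47/4)t + 47
Adding term by term: -3t^2 + 2t + 2

P(t) = -3t^2 + 2t + 2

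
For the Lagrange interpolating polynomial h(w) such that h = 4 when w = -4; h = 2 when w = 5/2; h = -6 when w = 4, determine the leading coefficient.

-49/78

The leading coefficient equals the top divided difference h[-4,5/2,4].
h[-4,5/2] = (2 - 4) / (5/2 - (-4)) = -4/13
h[5/2,4] = (-6 - 2) / (4 - 5/2) = -16/3
h[-4,5/2,4] = (-16/3 - (-4/13)) / (4 - (-4)) = -49/78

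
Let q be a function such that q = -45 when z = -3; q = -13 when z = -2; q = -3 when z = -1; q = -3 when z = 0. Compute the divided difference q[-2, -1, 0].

q[-2,-1] = (-3 - (-13)) / (-1 - (-2)) = 10
q[-1,0] = (-3 - (-3)) / (0 - (-1)) = 0
q[-2,-1,0] = (0 - 10) / (0 - (-2)) = -5

-5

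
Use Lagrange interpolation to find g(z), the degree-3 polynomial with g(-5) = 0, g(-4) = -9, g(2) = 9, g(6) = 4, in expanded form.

g(z) = -(599/3080)z^3 + (1087/3080)z^2 + (9301/1540)z - 226/77

Build the Lagrange basis polynomials:
L_0(z) = (z + 4)(z - 2)(z - 6) / [-77] = -(1/77)z^3 + (4/77)z^2 + (20/77)z - 48/77
L_1(z) = (z + 5)(z - 2)(z - 6) / [60] = (1/60)z^3 - (1/20)z^2 - (7/15)z + 1
L_2(z) = (z + 5)(z + 4)(z - 6) / [-168] = -(1/168)z^3 - (1/56)z^2 + (17/84)z + 5/7
L_3(z) = (z + 5)(z + 4)(z - 2) / [440] = (1/440)z^3 + (7/440)z^2 + (1/220)z - 1/11
g(z) = 0·L_0 + (-9)·L_1 + 9·L_2 + 4·L_3
  0·L_0(z) = 0
  (-9)·L_1(z) = -(3/20)z^3 + (9/20)z^2 + (21/5)z - 9
  9·L_2(z) = -(3/56)z^3 - (9/56)z^2 + (51/28)z + 45/7
  4·L_3(z) = (1/110)z^3 + (7/110)z^2 + (1/55)z - 4/11
Adding term by term: -(599/3080)z^3 + (1087/3080)z^2 + (9301/1540)z - 226/77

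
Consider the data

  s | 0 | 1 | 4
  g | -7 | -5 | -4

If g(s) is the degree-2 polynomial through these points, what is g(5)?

-16/3

L_0(5) = (4)·(1)/[(-1)·(-4)] = 1
L_1(5) = (5)·(1)/[(1)·(-3)] = -5/3
L_2(5) = (5)·(4)/[(4)·(3)] = 5/3
Sum: (-7)·(1) + (-5)·(-5/3) + (-4)·(5/3) = -16/3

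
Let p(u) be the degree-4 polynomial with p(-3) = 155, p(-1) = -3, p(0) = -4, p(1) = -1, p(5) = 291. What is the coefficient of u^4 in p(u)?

The leading coefficient equals the top divided difference p[-3,-1,0,1,5].
p[-3,-1] = (-3 - 155) / (-1 - (-3)) = -79
p[-1,0] = (-4 - (-3)) / (0 - (-1)) = -1
p[0,1] = (-1 - (-4)) / (1 - 0) = 3
p[1,5] = (291 - (-1)) / (5 - 1) = 73
p[-3,-1,0] = (-1 - (-79)) / (0 - (-3)) = 26
p[-1,0,1] = (3 - (-1)) / (1 - (-1)) = 2
p[0,1,5] = (73 - 3) / (5 - 0) = 14
p[-3,-1,0,1] = (2 - 26) / (1 - (-3)) = -6
p[-1,0,1,5] = (14 - 2) / (5 - (-1)) = 2
p[-3,-1,0,1,5] = (2 - (-6)) / (5 - (-3)) = 1

1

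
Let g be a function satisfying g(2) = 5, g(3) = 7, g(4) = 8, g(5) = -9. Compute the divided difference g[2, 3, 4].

-1/2

g[2,3] = (7 - 5) / (3 - 2) = 2
g[3,4] = (8 - 7) / (4 - 3) = 1
g[2,3,4] = (1 - 2) / (4 - 2) = -1/2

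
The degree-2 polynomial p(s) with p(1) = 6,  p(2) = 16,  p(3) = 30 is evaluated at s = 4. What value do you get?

Using Newton's divided-difference form:
p[1,2] = (16 - 6) / (2 - 1) = 10
p[2,3] = (30 - 16) / (3 - 2) = 14
p[1,2,3] = (14 - 10) / (3 - 1) = 2
p(4) = 6 + 10·(3) + 2·(3)·(2) = 48

48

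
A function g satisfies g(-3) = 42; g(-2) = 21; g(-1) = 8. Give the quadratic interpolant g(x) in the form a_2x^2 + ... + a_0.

Build the Lagrange basis polynomials:
L_0(x) = (x + 2)(x + 1) / [2] = (1/2)x^2 + (3/2)x + 1
L_1(x) = (x + 3)(x + 1) / [-1] = -x^2 - 4x - 3
L_2(x) = (x + 3)(x + 2) / [2] = (1/2)x^2 + (5/2)x + 3
g(x) = 42·L_0 + 21·L_1 + 8·L_2
  42·L_0(x) = 21x^2 + 63x + 42
  21·L_1(x) = -21x^2 - 84x - 63
  8·L_2(x) = 4x^2 + 20x + 24
Adding term by term: 4x^2 - x + 3

g(x) = 4x^2 - x + 3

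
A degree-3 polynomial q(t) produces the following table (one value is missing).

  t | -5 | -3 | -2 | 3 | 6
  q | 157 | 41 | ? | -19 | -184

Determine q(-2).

16

The 4 known values determine q uniquely (degree ≤ 3).
Evaluate each Lagrange basis at t = -2:
L_0(-2) = (1)·(-5)·(-8)/[(-2)·(-8)·(-11)] = -5/22
L_1(-2) = (3)·(-5)·(-8)/[(2)·(-6)·(-9)] = 10/9
L_2(-2) = (3)·(1)·(-8)/[(8)·(6)·(-3)] = 1/6
L_3(-2) = (3)·(1)·(-5)/[(11)·(9)·(3)] = -5/99
Sum: 157·(-5/22) + 41·(10/9) + (-19)·(1/6) + (-184)·(-5/99) = 16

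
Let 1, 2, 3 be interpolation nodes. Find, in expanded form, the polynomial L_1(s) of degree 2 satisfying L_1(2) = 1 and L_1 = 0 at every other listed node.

L_1(s) = -s^2 + 4s - 3

L_1(s) = (s - 1)(s - 3) / [(1)·(-1)]
       = (s^2 - 4s + 3) / (-1)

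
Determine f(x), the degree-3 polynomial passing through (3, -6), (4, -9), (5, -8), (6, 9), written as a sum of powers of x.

L_0(x) = (x - 4)(x - 5)(x - 6) / [-6] = -(1/6)x^3 + (5/2)x^2 - (37/3)x + 20
L_1(x) = (x - 3)(x - 5)(x - 6) / [2] = (1/2)x^3 - 7x^2 + (63/2)x - 45
L_2(x) = (x - 3)(x - 4)(x - 6) / [-2] = -(1/2)x^3 + (13/2)x^2 - 27x + 36
L_3(x) = (x - 3)(x - 4)(x - 5) / [6] = (1/6)x^3 - 2x^2 + (47/6)x - 10
f(x) = (-6)·L_0 + (-9)·L_1 + (-8)·L_2 + 9·L_3
  (-6)·L_0(x) = x^3 - 15x^2 + 74x - 120
  (-9)·L_1(x) = -(9/2)x^3 + 63x^2 - (567/2)x + 405
  (-8)·L_2(x) = 4x^3 - 52x^2 + 216x - 288
  9·L_3(x) = (3/2)x^3 - 18x^2 + (141/2)x - 90
Adding term by term: 2x^3 - 22x^2 + 77x - 93

f(x) = 2x^3 - 22x^2 + 77x - 93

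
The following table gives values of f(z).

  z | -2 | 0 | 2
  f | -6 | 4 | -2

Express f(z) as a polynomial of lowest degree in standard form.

Build the Lagrange basis polynomials:
L_0(z) = z(z - 2) / [8] = (1/8)z^2 - (1/4)z
L_1(z) = (z + 2)(z - 2) / [-4] = -(1/4)z^2 + 1
L_2(z) = (z + 2)z / [8] = (1/8)z^2 + (1/4)z
f(z) = (-6)·L_0 + 4·L_1 + (-2)·L_2
  (-6)·L_0(z) = -(3/4)z^2 + (3/2)z
  4·L_1(z) = -z^2 + 4
  (-2)·L_2(z) = -(1/4)z^2 - (1/2)z
Adding term by term: -2z^2 + z + 4

f(z) = -2z^2 + z + 4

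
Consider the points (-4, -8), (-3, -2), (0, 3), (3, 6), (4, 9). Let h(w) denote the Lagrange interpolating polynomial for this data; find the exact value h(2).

Evaluate each Lagrange basis at w = 2:
L_0(2) = (5)·(2)·(-1)·(-2)/[(-1)·(-4)·(-7)·(-8)] = 5/56
L_1(2) = (6)·(2)·(-1)·(-2)/[(1)·(-3)·(-6)·(-7)] = -4/21
L_2(2) = (6)·(5)·(-1)·(-2)/[(4)·(3)·(-3)·(-4)] = 5/12
L_3(2) = (6)·(5)·(2)·(-2)/[(7)·(6)·(3)·(-1)] = 20/21
L_4(2) = (6)·(5)·(2)·(-1)/[(8)·(7)·(4)·(1)] = -15/56
Sum: (-8)·(5/56) + (-2)·(-4/21) + 3·(5/12) + 6·(20/21) + 9·(-15/56) = 709/168

709/168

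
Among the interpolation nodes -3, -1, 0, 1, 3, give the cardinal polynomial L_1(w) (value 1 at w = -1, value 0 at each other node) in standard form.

L_1(w) = (w + 3)w(w - 1)(w - 3) / [(2)·(-1)·(-2)·(-4)]
       = (w^4 - w^3 - 9w^2 + 9w) / (-16)

L_1(w) = -(1/16)w^4 + (1/16)w^3 + (9/16)w^2 - (9/16)w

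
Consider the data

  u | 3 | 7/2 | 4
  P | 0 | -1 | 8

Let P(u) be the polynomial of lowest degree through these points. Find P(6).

Using Newton's divided-difference form:
P[3,7/2] = (-1 - 0) / (7/2 - 3) = -2
P[7/2,4] = (8 - (-1)) / (4 - 7/2) = 18
P[3,7/2,4] = (18 - (-2)) / (4 - 3) = 20
P(6) = 0 + (-2)·(3) + 20·(3)·(5/2) = 144

144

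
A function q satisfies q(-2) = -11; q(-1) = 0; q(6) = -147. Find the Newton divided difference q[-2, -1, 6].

-4

q[-2,-1] = (0 - (-11)) / (-1 - (-2)) = 11
q[-1,6] = (-147 - 0) / (6 - (-1)) = -21
q[-2,-1,6] = (-21 - 11) / (6 - (-2)) = -4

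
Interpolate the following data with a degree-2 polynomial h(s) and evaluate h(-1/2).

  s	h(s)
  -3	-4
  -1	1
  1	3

Using Newton's divided-difference form:
h[-3,-1] = (1 - (-4)) / (-1 - (-3)) = 5/2
h[-1,1] = (3 - 1) / (1 - (-1)) = 1
h[-3,-1,1] = (1 - 5/2) / (1 - (-3)) = -3/8
h(-1/2) = -4 + (5/2)·(5/2) + (-3/8)·(5/2)·(1/2) = 57/32

57/32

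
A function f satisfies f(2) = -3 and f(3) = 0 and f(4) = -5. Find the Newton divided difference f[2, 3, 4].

-4

f[2,3] = (0 - (-3)) / (3 - 2) = 3
f[3,4] = (-5 - 0) / (4 - 3) = -5
f[2,3,4] = (-5 - 3) / (4 - 2) = -4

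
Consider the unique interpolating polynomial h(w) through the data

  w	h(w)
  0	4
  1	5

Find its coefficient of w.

1

The leading coefficient equals the top divided difference h[0,1].
h[0,1] = (5 - 4) / (1 - 0) = 1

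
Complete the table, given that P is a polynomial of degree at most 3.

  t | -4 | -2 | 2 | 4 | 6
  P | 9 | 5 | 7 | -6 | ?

-41

The 4 known values determine P uniquely (degree ≤ 3).
Evaluate each Lagrange basis at t = 6:
L_0(6) = (8)·(4)·(2)/[(-2)·(-6)·(-8)] = -2/3
L_1(6) = (10)·(4)·(2)/[(2)·(-4)·(-6)] = 5/3
L_2(6) = (10)·(8)·(2)/[(6)·(4)·(-2)] = -10/3
L_3(6) = (10)·(8)·(4)/[(8)·(6)·(2)] = 10/3
Sum: 9·(-2/3) + 5·(5/3) + 7·(-10/3) + (-6)·(10/3) = -41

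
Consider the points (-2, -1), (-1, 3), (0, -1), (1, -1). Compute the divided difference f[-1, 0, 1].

2

f[-1,0] = (-1 - 3) / (0 - (-1)) = -4
f[0,1] = (-1 - (-1)) / (1 - 0) = 0
f[-1,0,1] = (0 - (-4)) / (1 - (-1)) = 2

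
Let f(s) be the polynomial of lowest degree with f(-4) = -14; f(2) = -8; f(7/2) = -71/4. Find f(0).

Evaluate each Lagrange basis at s = 0:
L_0(0) = (-2)·(-7/2)/[(-6)·(-15/2)] = 7/45
L_1(0) = (4)·(-7/2)/[(6)·(-3/2)] = 14/9
L_2(0) = (4)·(-2)/[(15/2)·(3/2)] = -32/45
Sum: (-14)·(7/45) + (-8)·(14/9) + (-71/4)·(-32/45) = -2

-2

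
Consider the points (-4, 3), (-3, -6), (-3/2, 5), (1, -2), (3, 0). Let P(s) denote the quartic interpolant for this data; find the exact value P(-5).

Evaluate each Lagrange basis at s = -5:
L_0(-5) = (-2)·(-7/2)·(-6)·(-8)/[(-1)·(-5/2)·(-5)·(-7)] = 96/25
L_1(-5) = (-1)·(-7/2)·(-6)·(-8)/[(1)·(-3/2)·(-4)·(-6)] = -14/3
L_2(-5) = (-1)·(-2)·(-6)·(-8)/[(5/2)·(3/2)·(-5/2)·(-9/2)] = 512/225
L_3(-5) = (-1)·(-2)·(-7/2)·(-8)/[(5)·(4)·(5/2)·(-2)] = -14/25
L_4(-5) = (-1)·(-2)·(-7/2)·(-6)/[(7)·(6)·(9/2)·(2)] = 1/9
Sum: 3·(96/25) + (-6)·(-14/3) + 5·(512/225) + (-2)·(-14/25) + 0 = 11704/225

11704/225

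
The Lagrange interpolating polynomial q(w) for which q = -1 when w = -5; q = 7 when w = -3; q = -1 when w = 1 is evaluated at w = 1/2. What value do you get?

Evaluate each Lagrange basis at w = 1/2:
L_0(1/2) = (7/2)·(-1/2)/[(-2)·(-6)] = -7/48
L_1(1/2) = (11/2)·(-1/2)/[(2)·(-4)] = 11/32
L_2(1/2) = (11/2)·(7/2)/[(6)·(4)] = 77/96
Sum: (-1)·(-7/48) + 7·(11/32) + (-1)·(77/96) = 7/4

7/4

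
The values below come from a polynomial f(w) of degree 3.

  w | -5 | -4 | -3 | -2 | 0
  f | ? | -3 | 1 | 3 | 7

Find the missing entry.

-21/2

The 4 known values determine f uniquely (degree ≤ 3).
Evaluate each Lagrange basis at w = -5:
L_0(-5) = (-2)·(-3)·(-5)/[(-1)·(-2)·(-4)] = 15/4
L_1(-5) = (-1)·(-3)·(-5)/[(1)·(-1)·(-3)] = -5
L_2(-5) = (-1)·(-2)·(-5)/[(2)·(1)·(-2)] = 5/2
L_3(-5) = (-1)·(-2)·(-3)/[(4)·(3)·(2)] = -1/4
Sum: (-3)·(15/4) + 1·(-5) + 3·(5/2) + 7·(-1/4) = -21/2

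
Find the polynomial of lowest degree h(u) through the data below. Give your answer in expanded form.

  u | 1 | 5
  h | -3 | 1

Build the Lagrange basis polynomials:
L_0(u) = (u - 5) / [-4] = -(1/4)u + 5/4
L_1(u) = (u - 1) / [4] = (1/4)u - 1/4
h(u) = (-3)·L_0 + 1·L_1
  (-3)·L_0(u) = (3/4)u - 15/4
  1·L_1(u) = (1/4)u - 1/4
Adding term by term: u - 4

h(u) = u - 4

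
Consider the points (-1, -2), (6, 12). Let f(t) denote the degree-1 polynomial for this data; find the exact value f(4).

8

L_0(4) = (-2)/[(-7)] = 2/7
L_1(4) = (5)/[(7)] = 5/7
Sum: (-2)·(2/7) + 12·(5/7) = 8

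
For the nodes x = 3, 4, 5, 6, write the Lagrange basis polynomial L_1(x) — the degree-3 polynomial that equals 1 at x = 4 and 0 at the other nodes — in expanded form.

L_1(x) = (x - 3)(x - 5)(x - 6) / [(1)·(-1)·(-2)]
       = (x^3 - 14x^2 + 63x - 90) / (2)

L_1(x) = (1/2)x^3 - 7x^2 + (63/2)x - 45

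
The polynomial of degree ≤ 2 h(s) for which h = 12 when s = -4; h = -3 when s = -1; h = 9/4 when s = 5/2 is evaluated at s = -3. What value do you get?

Using Newton's divided-difference form:
h[-4,-1] = (-3 - 12) / (-1 - (-4)) = -5
h[-1,5/2] = (9/4 - (-3)) / (5/2 - (-1)) = 3/2
h[-4,-1,5/2] = (3/2 - (-5)) / (5/2 - (-4)) = 1
h(-3) = 12 + (-5)·(1) + 1·(1)·(-2) = 5

5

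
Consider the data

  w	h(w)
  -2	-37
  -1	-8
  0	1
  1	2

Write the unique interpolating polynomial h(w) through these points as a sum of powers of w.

Build the Lagrange basis polynomials:
L_0(w) = (w + 1)w(w - 1) / [-6] = -(1/6)w^3 + (1/6)w
L_1(w) = (w + 2)w(w - 1) / [2] = (1/2)w^3 + (1/2)w^2 - w
L_2(w) = (w + 2)(w + 1)(w - 1) / [-2] = -(1/2)w^3 - w^2 + (1/2)w + 1
L_3(w) = (w + 2)(w + 1)w / [6] = (1/6)w^3 + (1/2)w^2 + (1/3)w
h(w) = (-37)·L_0 + (-8)·L_1 + 1·L_2 + 2·L_3
  (-37)·L_0(w) = (37/6)w^3 - (37/6)w
  (-8)·L_1(w) = -4w^3 - 4w^2 + 8w
  1·L_2(w) = -(1/2)w^3 - w^2 + (1/2)w + 1
  2·L_3(w) = (1/3)w^3 + w^2 + (2/3)w
Adding term by term: 2w^3 - 4w^2 + 3w + 1

h(w) = 2w^3 - 4w^2 + 3w + 1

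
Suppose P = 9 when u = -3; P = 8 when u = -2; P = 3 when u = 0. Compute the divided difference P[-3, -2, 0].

P[-3,-2] = (8 - 9) / (-2 - (-3)) = -1
P[-2,0] = (3 - 8) / (0 - (-2)) = -5/2
P[-3,-2,0] = (-5/2 - (-1)) / (0 - (-3)) = -1/2

-1/2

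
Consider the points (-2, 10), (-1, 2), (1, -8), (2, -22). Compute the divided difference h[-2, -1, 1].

h[-2,-1] = (2 - 10) / (-1 - (-2)) = -8
h[-1,1] = (-8 - 2) / (1 - (-1)) = -5
h[-2,-1,1] = (-5 - (-8)) / (1 - (-2)) = 1

1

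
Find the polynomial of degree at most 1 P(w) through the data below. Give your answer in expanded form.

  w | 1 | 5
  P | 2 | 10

Build the Lagrange basis polynomials:
L_0(w) = (w - 5) / [-4] = -(1/4)w + 5/4
L_1(w) = (w - 1) / [4] = (1/4)w - 1/4
P(w) = 2·L_0 + 10·L_1
  2·L_0(w) = -(1/2)w + 5/2
  10·L_1(w) = (5/2)w - 5/2
Adding term by term: 2w

P(w) = 2w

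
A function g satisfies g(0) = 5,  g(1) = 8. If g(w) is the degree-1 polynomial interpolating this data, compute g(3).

Evaluate each Lagrange basis at w = 3:
L_0(3) = (2)/[(-1)] = -2
L_1(3) = (3)/[(1)] = 3
Sum: 5·(-2) + 8·(3) = 14

14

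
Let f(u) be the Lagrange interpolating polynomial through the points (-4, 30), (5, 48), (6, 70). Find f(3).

16

Evaluate each Lagrange basis at u = 3:
L_0(3) = (-2)·(-3)/[(-9)·(-10)] = 1/15
L_1(3) = (7)·(-3)/[(9)·(-1)] = 7/3
L_2(3) = (7)·(-2)/[(10)·(1)] = -7/5
Sum: 30·(1/15) + 48·(7/3) + 70·(-7/5) = 16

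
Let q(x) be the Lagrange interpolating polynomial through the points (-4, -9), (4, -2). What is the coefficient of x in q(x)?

7/8

L_0(x) = (x - 4) / [-8] = -(1/8)x + 1/2
L_1(x) = (x + 4) / [8] = (1/8)x + 1/2
q(x) = (-9)·L_0 + (-2)·L_1
Only the coefficient of x is needed; take it from each L_i and combine:
(-9)·(-1/8) + (-2)·(1/8) = 7/8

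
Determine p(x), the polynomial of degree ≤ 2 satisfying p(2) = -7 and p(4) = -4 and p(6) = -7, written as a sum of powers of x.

p(x) = -(3/4)x^2 + 6x - 16

Build the Lagrange basis polynomials:
L_0(x) = (x - 4)(x - 6) / [8] = (1/8)x^2 - (5/4)x + 3
L_1(x) = (x - 2)(x - 6) / [-4] = -(1/4)x^2 + 2x - 3
L_2(x) = (x - 2)(x - 4) / [8] = (1/8)x^2 - (3/4)x + 1
p(x) = (-7)·L_0 + (-4)·L_1 + (-7)·L_2
  (-7)·L_0(x) = -(7/8)x^2 + (35/4)x - 21
  (-4)·L_1(x) = x^2 - 8x + 12
  (-7)·L_2(x) = -(7/8)x^2 + (21/4)x - 7
Adding term by term: -(3/4)x^2 + 6x - 16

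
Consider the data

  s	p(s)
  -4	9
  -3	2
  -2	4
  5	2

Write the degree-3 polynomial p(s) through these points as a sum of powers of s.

p(s) = -(67/126)s^3 - (2/7)s^2 + (1345/126)s + 467/21

Newton's divided differences:
p[-4,-3] = (2 - 9) / (-3 - (-4)) = -7
p[-3,-2] = (4 - 2) / (-2 - (-3)) = 2
p[-2,5] = (2 - 4) / (5 - (-2)) = -2/7
p[-4,-3,-2] = (2 - (-7)) / (-2 - (-4)) = 9/2
p[-3,-2,5] = (-2/7 - 2) / (5 - (-3)) = -2/7
p[-4,-3,-2,5] = (-2/7 - 9/2) / (5 - (-4)) = -67/126
p(s) = 9 + (-7)·(s + 4) + (9/2)·(s + 4)(s + 3) + (-67/126)·(s + 4)(s + 3)(s + 2)
Expanding: p(s) = -(67/126)s^3 - (2/7)s^2 + (1345/126)s + 467/21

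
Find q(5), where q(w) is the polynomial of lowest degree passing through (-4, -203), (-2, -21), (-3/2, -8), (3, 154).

L_0(5) = (7)·(13/2)·(2)/[(-2)·(-5/2)·(-7)] = -13/5
L_1(5) = (9)·(13/2)·(2)/[(2)·(-1/2)·(-5)] = 117/5
L_2(5) = (9)·(7)·(2)/[(5/2)·(1/2)·(-9/2)] = -112/5
L_3(5) = (9)·(7)·(13/2)/[(7)·(5)·(9/2)] = 13/5
Sum: (-203)·(-13/5) + (-21)·(117/5) + (-8)·(-112/5) + 154·(13/5) = 616

616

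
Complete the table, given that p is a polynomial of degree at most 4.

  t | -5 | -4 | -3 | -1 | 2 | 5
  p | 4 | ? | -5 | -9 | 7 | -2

The 5 known values determine p uniquely (degree ≤ 4).
L_0(-4) = (-1)·(-3)·(-6)·(-9)/[(-2)·(-4)·(-7)·(-10)] = 81/280
L_1(-4) = (1)·(-3)·(-6)·(-9)/[(2)·(-2)·(-5)·(-8)] = 81/80
L_2(-4) = (1)·(-1)·(-6)·(-9)/[(4)·(2)·(-3)·(-6)] = -3/8
L_3(-4) = (1)·(-1)·(-3)·(-9)/[(7)·(5)·(3)·(-3)] = 3/35
L_4(-4) = (1)·(-1)·(-3)·(-6)/[(10)·(8)·(6)·(3)] = -1/80
Sum: 4·(81/280) + (-5)·(81/80) + (-9)·(-3/8) + 7·(3/35) + (-2)·(-1/80) = 53/560

53/560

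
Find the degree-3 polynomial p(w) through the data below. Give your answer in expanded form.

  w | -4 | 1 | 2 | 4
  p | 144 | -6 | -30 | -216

p(w) = -3w^3 - 2w^2 + 3w - 4

Newton's divided differences:
p[-4,1] = (-6 - 144) / (1 - (-4)) = -30
p[1,2] = (-30 - (-6)) / (2 - 1) = -24
p[2,4] = (-216 - (-30)) / (4 - 2) = -93
p[-4,1,2] = (-24 - (-30)) / (2 - (-4)) = 1
p[1,2,4] = (-93 - (-24)) / (4 - 1) = -23
p[-4,1,2,4] = (-23 - 1) / (4 - (-4)) = -3
p(w) = 144 + (-30)·(w + 4) + 1·(w + 4)(w - 1) + (-3)·(w + 4)(w - 1)(w - 2)
Expanding: p(w) = -3w^3 - 2w^2 + 3w - 4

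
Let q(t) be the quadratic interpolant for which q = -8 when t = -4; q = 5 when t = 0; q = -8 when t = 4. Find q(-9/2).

-733/64

L_0(-9/2) = (-9/2)·(-17/2)/[(-4)·(-8)] = 153/128
L_1(-9/2) = (-1/2)·(-17/2)/[(4)·(-4)] = -17/64
L_2(-9/2) = (-1/2)·(-9/2)/[(8)·(4)] = 9/128
Sum: (-8)·(153/128) + 5·(-17/64) + (-8)·(9/128) = -733/64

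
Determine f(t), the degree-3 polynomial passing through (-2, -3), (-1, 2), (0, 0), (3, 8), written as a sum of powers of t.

f(t) = (14/15)t^3 - (7/10)t^2 - (109/30)t

Newton's divided differences:
f[-2,-1] = (2 - (-3)) / (-1 - (-2)) = 5
f[-1,0] = (0 - 2) / (0 - (-1)) = -2
f[0,3] = (8 - 0) / (3 - 0) = 8/3
f[-2,-1,0] = (-2 - 5) / (0 - (-2)) = -7/2
f[-1,0,3] = (8/3 - (-2)) / (3 - (-1)) = 7/6
f[-2,-1,0,3] = (7/6 - (-7/2)) / (3 - (-2)) = 14/15
f(t) = -3 + 5·(t + 2) + (-7/2)·(t + 2)(t + 1) + (14/15)·(t + 2)(t + 1)t
Expanding: f(t) = (14/15)t^3 - (7/10)t^2 - (109/30)t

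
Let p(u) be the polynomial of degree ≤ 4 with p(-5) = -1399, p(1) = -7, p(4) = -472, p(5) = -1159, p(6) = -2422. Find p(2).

-34

Evaluate each Lagrange basis at u = 2:
L_0(2) = (1)·(-2)·(-3)·(-4)/[(-6)·(-9)·(-10)·(-11)] = -2/495
L_1(2) = (7)·(-2)·(-3)·(-4)/[(6)·(-3)·(-4)·(-5)] = 7/15
L_2(2) = (7)·(1)·(-3)·(-4)/[(9)·(3)·(-1)·(-2)] = 14/9
L_3(2) = (7)·(1)·(-2)·(-4)/[(10)·(4)·(1)·(-1)] = -7/5
L_4(2) = (7)·(1)·(-2)·(-3)/[(11)·(5)·(2)·(1)] = 21/55
Sum: (-1399)·(-2/495) + (-7)·(7/15) + (-472)·(14/9) + (-1159)·(-7/5) + (-2422)·(21/55) = -34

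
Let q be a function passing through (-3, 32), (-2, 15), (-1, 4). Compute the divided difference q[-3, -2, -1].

3

q[-3,-2] = (15 - 32) / (-2 - (-3)) = -17
q[-2,-1] = (4 - 15) / (-1 - (-2)) = -11
q[-3,-2,-1] = (-11 - (-17)) / (-1 - (-3)) = 3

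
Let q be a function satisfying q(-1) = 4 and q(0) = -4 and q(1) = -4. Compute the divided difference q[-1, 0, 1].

q[-1,0] = (-4 - 4) / (0 - (-1)) = -8
q[0,1] = (-4 - (-4)) / (1 - 0) = 0
q[-1,0,1] = (0 - (-8)) / (1 - (-1)) = 4

4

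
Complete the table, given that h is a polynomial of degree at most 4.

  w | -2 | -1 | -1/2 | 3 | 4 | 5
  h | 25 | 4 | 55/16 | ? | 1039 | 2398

The 5 known values determine h uniquely (degree ≤ 4).
Evaluate each Lagrange basis at w = 3:
L_0(3) = (4)·(7/2)·(-1)·(-2)/[(-1)·(-3/2)·(-6)·(-7)] = 4/9
L_1(3) = (5)·(7/2)·(-1)·(-2)/[(1)·(-1/2)·(-5)·(-6)] = -7/3
L_2(3) = (5)·(4)·(-1)·(-2)/[(3/2)·(1/2)·(-9/2)·(-11/2)] = 640/297
L_3(3) = (5)·(4)·(7/2)·(-2)/[(6)·(5)·(9/2)·(-1)] = 28/27
L_4(3) = (5)·(4)·(7/2)·(-1)/[(7)·(6)·(11/2)·(1)] = -10/33
Sum: 25·(4/9) + 4·(-7/3) + 55/16·(640/297) + 1039·(28/27) + 2398·(-10/33) = 360

360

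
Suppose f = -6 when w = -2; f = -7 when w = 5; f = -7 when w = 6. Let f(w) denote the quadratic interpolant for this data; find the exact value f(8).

-193/28

Evaluate each Lagrange basis at w = 8:
L_0(8) = (3)·(2)/[(-7)·(-8)] = 3/28
L_1(8) = (10)·(2)/[(7)·(-1)] = -20/7
L_2(8) = (10)·(3)/[(8)·(1)] = 15/4
Sum: (-6)·(3/28) + (-7)·(-20/7) + (-7)·(15/4) = -193/28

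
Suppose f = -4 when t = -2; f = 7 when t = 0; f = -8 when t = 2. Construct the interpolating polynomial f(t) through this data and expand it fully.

Build the Lagrange basis polynomials:
L_0(t) = t(t - 2) / [8] = (1/8)t^2 - (1/4)t
L_1(t) = (t + 2)(t - 2) / [-4] = -(1/4)t^2 + 1
L_2(t) = (t + 2)t / [8] = (1/8)t^2 + (1/4)t
f(t) = (-4)·L_0 + 7·L_1 + (-8)·L_2
  (-4)·L_0(t) = -(1/2)t^2 + t
  7·L_1(t) = -(7/4)t^2 + 7
  (-8)·L_2(t) = -t^2 - 2t
Adding term by term: -(13/4)t^2 - t + 7

f(t) = -(13/4)t^2 - t + 7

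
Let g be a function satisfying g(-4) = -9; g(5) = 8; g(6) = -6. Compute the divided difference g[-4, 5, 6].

-143/90

g[-4,5] = (8 - (-9)) / (5 - (-4)) = 17/9
g[5,6] = (-6 - 8) / (6 - 5) = -14
g[-4,5,6] = (-14 - 17/9) / (6 - (-4)) = -143/90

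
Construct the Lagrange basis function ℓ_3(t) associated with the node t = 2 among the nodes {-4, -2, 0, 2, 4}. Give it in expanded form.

ℓ_3(t) = (t + 4)(t + 2)t(t - 4) / [(6)·(4)·(2)·(-2)]
       = (t^4 + 2t^3 - 16t^2 - 32t) / (-96)

ℓ_3(t) = -(1/96)t^4 - (1/48)t^3 + (1/6)t^2 + (1/3)t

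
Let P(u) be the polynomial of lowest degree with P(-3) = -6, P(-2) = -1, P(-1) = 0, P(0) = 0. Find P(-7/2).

-175/16

L_0(-7/2) = (-3/2)·(-5/2)·(-7/2)/[(-1)·(-2)·(-3)] = 35/16
L_1(-7/2) = (-1/2)·(-5/2)·(-7/2)/[(1)·(-1)·(-2)] = -35/16
L_2(-7/2) = (-1/2)·(-3/2)·(-7/2)/[(2)·(1)·(-1)] = 21/16
L_3(-7/2) = (-1/2)·(-3/2)·(-5/2)/[(3)·(2)·(1)] = -5/16
Sum: (-6)·(35/16) + (-1)·(-35/16) + 0 + 0 = -175/16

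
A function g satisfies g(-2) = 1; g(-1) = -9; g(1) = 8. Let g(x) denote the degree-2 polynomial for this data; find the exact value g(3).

223/3

Evaluate each Lagrange basis at x = 3:
L_0(3) = (4)·(2)/[(-1)·(-3)] = 8/3
L_1(3) = (5)·(2)/[(1)·(-2)] = -5
L_2(3) = (5)·(4)/[(3)·(2)] = 10/3
Sum: 1·(8/3) + (-9)·(-5) + 8·(10/3) = 223/3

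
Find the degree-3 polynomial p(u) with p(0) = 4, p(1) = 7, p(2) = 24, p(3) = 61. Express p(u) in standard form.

L_0(u) = (u - 1)(u - 2)(u - 3) / [-6] = -(1/6)u^3 + u^2 - (11/6)u + 1
L_1(u) = u(u - 2)(u - 3) / [2] = (1/2)u^3 - (5/2)u^2 + 3u
L_2(u) = u(u - 1)(u - 3) / [-2] = -(1/2)u^3 + 2u^2 - (3/2)u
L_3(u) = u(u - 1)(u - 2) / [6] = (1/6)u^3 - (1/2)u^2 + (1/3)u
p(u) = 4·L_0 + 7·L_1 + 24·L_2 + 61·L_3
  4·L_0(u) = -(2/3)u^3 + 4u^2 - (22/3)u + 4
  7·L_1(u) = (7/2)u^3 - (35/2)u^2 + 21u
  24·L_2(u) = -12u^3 + 48u^2 - 36u
  61·L_3(u) = (61/6)u^3 - (61/2)u^2 + (61/3)u
Adding term by term: u^3 + 4u^2 - 2u + 4

p(u) = u^3 + 4u^2 - 2u + 4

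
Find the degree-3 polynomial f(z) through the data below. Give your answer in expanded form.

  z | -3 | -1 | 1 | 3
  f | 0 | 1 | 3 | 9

Newton's divided differences:
f[-3,-1] = (1 - 0) / (-1 - (-3)) = 1/2
f[-1,1] = (3 - 1) / (1 - (-1)) = 1
f[1,3] = (9 - 3) / (3 - 1) = 3
f[-3,-1,1] = (1 - 1/2) / (1 - (-3)) = 1/8
f[-1,1,3] = (3 - 1) / (3 - (-1)) = 1/2
f[-3,-1,1,3] = (1/2 - 1/8) / (3 - (-3)) = 1/16
f(z) = (1/2)·(z + 3) + (1/8)·(z + 3)(z + 1) + (1/16)·(z + 3)(z + 1)(z - 1)
Expanding: f(z) = (1/16)z^3 + (5/16)z^2 + (15/16)z + 27/16

f(z) = (1/16)z^3 + (5/16)z^2 + (15/16)z + 27/16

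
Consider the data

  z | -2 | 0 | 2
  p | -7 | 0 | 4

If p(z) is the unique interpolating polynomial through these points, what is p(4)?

5

Using Newton's divided-difference form:
p[-2,0] = (0 - (-7)) / (0 - (-2)) = 7/2
p[0,2] = (4 - 0) / (2 - 0) = 2
p[-2,0,2] = (2 - 7/2) / (2 - (-2)) = -3/8
p(4) = -7 + (7/2)·(6) + (-3/8)·(6)·(4) = 5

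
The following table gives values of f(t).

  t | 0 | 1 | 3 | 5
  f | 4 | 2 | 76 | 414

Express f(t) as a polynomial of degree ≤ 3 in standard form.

L_0(t) = (t - 1)(t - 3)(t - 5) / [-15] = -(1/15)t^3 + (3/5)t^2 - (23/15)t + 1
L_1(t) = t(t - 3)(t - 5) / [8] = (1/8)t^3 - t^2 + (15/8)t
L_2(t) = t(t - 1)(t - 5) / [-12] = -(1/12)t^3 + (1/2)t^2 - (5/12)t
L_3(t) = t(t - 1)(t - 3) / [40] = (1/40)t^3 - (1/10)t^2 + (3/40)t
f(t) = 4·L_0 + 2·L_1 + 76·L_2 + 414·L_3
  4·L_0(t) = -(4/15)t^3 + (12/5)t^2 - (92/15)t + 4
  2·L_1(t) = (1/4)t^3 - 2t^2 + (15/4)t
  76·L_2(t) = -(19/3)t^3 + 38t^2 - (95/3)t
  414·L_3(t) = (207/20)t^3 - (207/5)t^2 + (621/20)t
Adding term by term: 4t^3 - 3t^2 - 3t + 4

f(t) = 4t^3 - 3t^2 - 3t + 4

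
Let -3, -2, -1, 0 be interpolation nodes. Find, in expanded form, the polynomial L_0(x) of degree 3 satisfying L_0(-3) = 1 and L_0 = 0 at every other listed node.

L_0(x) = (x + 2)(x + 1)x / [(-1)·(-2)·(-3)]
       = (x^3 + 3x^2 + 2x) / (-6)

L_0(x) = -(1/6)x^3 - (1/2)x^2 - (1/3)x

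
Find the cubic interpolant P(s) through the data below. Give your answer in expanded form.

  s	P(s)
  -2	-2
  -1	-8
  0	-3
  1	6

Newton's divided differences:
P[-2,-1] = (-8 - (-2)) / (-1 - (-2)) = -6
P[-1,0] = (-3 - (-8)) / (0 - (-1)) = 5
P[0,1] = (6 - (-3)) / (1 - 0) = 9
P[-2,-1,0] = (5 - (-6)) / (0 - (-2)) = 11/2
P[-1,0,1] = (9 - 5) / (1 - (-1)) = 2
P[-2,-1,0,1] = (2 - 11/2) / (1 - (-2)) = -7/6
P(s) = -2 + (-6)·(s + 2) + (11/2)·(s + 2)(s + 1) + (-7/6)·(s + 2)(s + 1)s
Expanding: P(s) = -(7/6)s^3 + 2s^2 + (49/6)s - 3

P(s) = -(7/6)s^3 + 2s^2 + (49/6)s - 3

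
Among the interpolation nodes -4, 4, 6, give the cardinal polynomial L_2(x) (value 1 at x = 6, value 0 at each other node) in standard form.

L_2(x) = (x + 4)(x - 4) / [(10)·(2)]
       = (x^2 - 16) / (20)

L_2(x) = (1/20)x^2 - 4/5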